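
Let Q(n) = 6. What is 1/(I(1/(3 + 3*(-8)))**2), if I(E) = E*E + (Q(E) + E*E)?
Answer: 194481/7011904 ≈ 0.027736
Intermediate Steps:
I(E) = 6 + 2*E**2 (I(E) = E*E + (6 + E*E) = E**2 + (6 + E**2) = 6 + 2*E**2)
1/(I(1/(3 + 3*(-8)))**2) = 1/((6 + 2*(1/(3 + 3*(-8)))**2)**2) = 1/((6 + 2*(1/(3 - 24))**2)**2) = 1/((6 + 2*(1/(-21))**2)**2) = 1/((6 + 2*(-1/21)**2)**2) = 1/((6 + 2*(1/441))**2) = 1/((6 + 2/441)**2) = 1/((2648/441)**2) = 1/(7011904/194481) = 194481/7011904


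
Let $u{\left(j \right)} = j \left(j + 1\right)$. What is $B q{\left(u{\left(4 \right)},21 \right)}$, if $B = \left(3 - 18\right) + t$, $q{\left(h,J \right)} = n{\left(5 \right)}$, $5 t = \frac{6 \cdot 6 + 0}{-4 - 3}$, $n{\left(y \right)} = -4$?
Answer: $\frac{2244}{35} \approx 64.114$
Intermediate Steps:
$u{\left(j \right)} = j \left(1 + j\right)$
$t = - \frac{36}{35}$ ($t = \frac{\left(6 \cdot 6 + 0\right) \frac{1}{-4 - 3}}{5} = \frac{\left(36 + 0\right) \frac{1}{-7}}{5} = \frac{36 \left(- \frac{1}{7}\right)}{5} = \frac{1}{5} \left(- \frac{36}{7}\right) = - \frac{36}{35} \approx -1.0286$)
$q{\left(h,J \right)} = -4$
$B = - \frac{561}{35}$ ($B = \left(3 - 18\right) - \frac{36}{35} = -15 - \frac{36}{35} = - \frac{561}{35} \approx -16.029$)
$B q{\left(u{\left(4 \right)},21 \right)} = \left(- \frac{561}{35}\right) \left(-4\right) = \frac{2244}{35}$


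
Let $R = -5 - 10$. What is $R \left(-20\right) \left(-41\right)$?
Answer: $-12300$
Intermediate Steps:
$R = -15$
$R \left(-20\right) \left(-41\right) = \left(-15\right) \left(-20\right) \left(-41\right) = 300 \left(-41\right) = -12300$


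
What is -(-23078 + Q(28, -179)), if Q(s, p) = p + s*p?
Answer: 28269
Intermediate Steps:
Q(s, p) = p + p*s
-(-23078 + Q(28, -179)) = -(-23078 - 179*(1 + 28)) = -(-23078 - 179*29) = -(-23078 - 5191) = -1*(-28269) = 28269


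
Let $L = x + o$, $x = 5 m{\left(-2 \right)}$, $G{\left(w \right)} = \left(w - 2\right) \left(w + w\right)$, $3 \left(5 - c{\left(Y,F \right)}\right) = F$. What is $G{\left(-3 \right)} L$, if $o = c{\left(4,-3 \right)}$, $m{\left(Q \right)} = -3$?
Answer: $-270$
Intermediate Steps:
$c{\left(Y,F \right)} = 5 - \frac{F}{3}$
$G{\left(w \right)} = 2 w \left(-2 + w\right)$ ($G{\left(w \right)} = \left(-2 + w\right) 2 w = 2 w \left(-2 + w\right)$)
$x = -15$ ($x = 5 \left(-3\right) = -15$)
$o = 6$ ($o = 5 - -1 = 5 + 1 = 6$)
$L = -9$ ($L = -15 + 6 = -9$)
$G{\left(-3 \right)} L = 2 \left(-3\right) \left(-2 - 3\right) \left(-9\right) = 2 \left(-3\right) \left(-5\right) \left(-9\right) = 30 \left(-9\right) = -270$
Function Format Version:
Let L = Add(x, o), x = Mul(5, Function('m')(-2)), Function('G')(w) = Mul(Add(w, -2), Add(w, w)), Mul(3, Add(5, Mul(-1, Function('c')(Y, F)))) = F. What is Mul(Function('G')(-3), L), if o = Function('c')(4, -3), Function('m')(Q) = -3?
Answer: -270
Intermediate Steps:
Function('c')(Y, F) = Add(5, Mul(Rational(-1, 3), F))
Function('G')(w) = Mul(2, w, Add(-2, w)) (Function('G')(w) = Mul(Add(-2, w), Mul(2, w)) = Mul(2, w, Add(-2, w)))
x = -15 (x = Mul(5, -3) = -15)
o = 6 (o = Add(5, Mul(Rational(-1, 3), -3)) = Add(5, 1) = 6)
L = -9 (L = Add(-15, 6) = -9)
Mul(Function('G')(-3), L) = Mul(Mul(2, -3, Add(-2, -3)), -9) = Mul(Mul(2, -3, -5), -9) = Mul(30, -9) = -270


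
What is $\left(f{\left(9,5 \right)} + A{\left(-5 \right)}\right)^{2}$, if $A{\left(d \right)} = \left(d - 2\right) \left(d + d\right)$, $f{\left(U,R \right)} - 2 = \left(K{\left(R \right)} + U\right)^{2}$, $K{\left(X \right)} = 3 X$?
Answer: $419904$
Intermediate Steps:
$f{\left(U,R \right)} = 2 + \left(U + 3 R\right)^{2}$ ($f{\left(U,R \right)} = 2 + \left(3 R + U\right)^{2} = 2 + \left(U + 3 R\right)^{2}$)
$A{\left(d \right)} = 2 d \left(-2 + d\right)$ ($A{\left(d \right)} = \left(-2 + d\right) 2 d = 2 d \left(-2 + d\right)$)
$\left(f{\left(9,5 \right)} + A{\left(-5 \right)}\right)^{2} = \left(\left(2 + \left(9 + 3 \cdot 5\right)^{2}\right) + 2 \left(-5\right) \left(-2 - 5\right)\right)^{2} = \left(\left(2 + \left(9 + 15\right)^{2}\right) + 2 \left(-5\right) \left(-7\right)\right)^{2} = \left(\left(2 + 24^{2}\right) + 70\right)^{2} = \left(\left(2 + 576\right) + 70\right)^{2} = \left(578 + 70\right)^{2} = 648^{2} = 419904$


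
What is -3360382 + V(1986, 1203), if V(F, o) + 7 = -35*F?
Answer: -3429899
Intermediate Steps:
V(F, o) = -7 - 35*F
-3360382 + V(1986, 1203) = -3360382 + (-7 - 35*1986) = -3360382 + (-7 - 69510) = -3360382 - 69517 = -3429899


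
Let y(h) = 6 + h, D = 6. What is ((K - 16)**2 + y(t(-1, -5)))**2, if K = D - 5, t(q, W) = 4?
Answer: 55225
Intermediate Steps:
K = 1 (K = 6 - 5 = 1)
((K - 16)**2 + y(t(-1, -5)))**2 = ((1 - 16)**2 + (6 + 4))**2 = ((-15)**2 + 10)**2 = (225 + 10)**2 = 235**2 = 55225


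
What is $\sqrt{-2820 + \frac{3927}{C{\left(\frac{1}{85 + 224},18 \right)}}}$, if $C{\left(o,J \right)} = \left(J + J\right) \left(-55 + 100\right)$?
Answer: $\frac{i \sqrt{22822365}}{90} \approx 53.081 i$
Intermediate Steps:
$C{\left(o,J \right)} = 90 J$ ($C{\left(o,J \right)} = 2 J 45 = 90 J$)
$\sqrt{-2820 + \frac{3927}{C{\left(\frac{1}{85 + 224},18 \right)}}} = \sqrt{-2820 + \frac{3927}{90 \cdot 18}} = \sqrt{-2820 + \frac{3927}{1620}} = \sqrt{-2820 + 3927 \cdot \frac{1}{1620}} = \sqrt{-2820 + \frac{1309}{540}} = \sqrt{- \frac{1521491}{540}} = \frac{i \sqrt{22822365}}{90}$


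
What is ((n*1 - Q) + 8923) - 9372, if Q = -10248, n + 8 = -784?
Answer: 9007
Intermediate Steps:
n = -792 (n = -8 - 784 = -792)
((n*1 - Q) + 8923) - 9372 = ((-792*1 - 1*(-10248)) + 8923) - 9372 = ((-792 + 10248) + 8923) - 9372 = (9456 + 8923) - 9372 = 18379 - 9372 = 9007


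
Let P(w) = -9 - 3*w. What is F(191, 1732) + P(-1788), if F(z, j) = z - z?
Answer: 5355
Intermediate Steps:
F(z, j) = 0
F(191, 1732) + P(-1788) = 0 + (-9 - 3*(-1788)) = 0 + (-9 + 5364) = 0 + 5355 = 5355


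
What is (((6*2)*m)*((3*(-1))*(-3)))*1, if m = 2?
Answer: 216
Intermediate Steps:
(((6*2)*m)*((3*(-1))*(-3)))*1 = (((6*2)*2)*((3*(-1))*(-3)))*1 = ((12*2)*(-3*(-3)))*1 = (24*9)*1 = 216*1 = 216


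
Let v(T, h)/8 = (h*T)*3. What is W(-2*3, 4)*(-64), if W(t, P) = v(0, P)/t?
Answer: 0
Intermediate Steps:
v(T, h) = 24*T*h (v(T, h) = 8*((h*T)*3) = 8*((T*h)*3) = 8*(3*T*h) = 24*T*h)
W(t, P) = 0 (W(t, P) = (24*0*P)/t = 0/t = 0)
W(-2*3, 4)*(-64) = 0*(-64) = 0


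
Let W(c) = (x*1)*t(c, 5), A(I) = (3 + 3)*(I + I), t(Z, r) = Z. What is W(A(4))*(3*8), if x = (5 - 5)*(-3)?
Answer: 0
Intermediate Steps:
x = 0 (x = 0*(-3) = 0)
A(I) = 12*I (A(I) = 6*(2*I) = 12*I)
W(c) = 0 (W(c) = (0*1)*c = 0*c = 0)
W(A(4))*(3*8) = 0*(3*8) = 0*24 = 0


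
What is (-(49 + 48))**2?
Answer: 9409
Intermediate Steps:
(-(49 + 48))**2 = (-1*97)**2 = (-97)**2 = 9409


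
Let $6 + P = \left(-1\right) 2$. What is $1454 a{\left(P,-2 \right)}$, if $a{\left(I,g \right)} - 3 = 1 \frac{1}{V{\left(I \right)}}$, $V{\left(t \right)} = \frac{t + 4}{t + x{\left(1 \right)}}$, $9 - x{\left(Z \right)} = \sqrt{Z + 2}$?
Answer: $\frac{7997}{2} + \frac{727 \sqrt{3}}{2} \approx 4628.1$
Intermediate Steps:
$x{\left(Z \right)} = 9 - \sqrt{2 + Z}$ ($x{\left(Z \right)} = 9 - \sqrt{Z + 2} = 9 - \sqrt{2 + Z}$)
$V{\left(t \right)} = \frac{4 + t}{9 + t - \sqrt{3}}$ ($V{\left(t \right)} = \frac{t + 4}{t + \left(9 - \sqrt{2 + 1}\right)} = \frac{4 + t}{t + \left(9 - \sqrt{3}\right)} = \frac{4 + t}{9 + t - \sqrt{3}}$)
$P = -8$ ($P = -6 - 2 = -8$)
$a{\left(I,g \right)} = 3 + \frac{9 + I - \sqrt{3}}{4 + I}$ ($a{\left(I,g \right)} = 3 + 1 \frac{1}{\frac{1}{9 + I - \sqrt{3}} \left(4 + I\right)} = 3 + 1 \frac{9 + I - \sqrt{3}}{4 + I} = 3 + \frac{9 + I - \sqrt{3}}{4 + I}$)
$1454 a{\left(P,-2 \right)} = 1454 \frac{21 - \sqrt{3} + 4 \left(-8\right)}{4 - 8} = 1454 \frac{21 - \sqrt{3} - 32}{-4} = 1454 \left(- \frac{-11 - \sqrt{3}}{4}\right) = 1454 \left(\frac{11}{4} + \frac{\sqrt{3}}{4}\right) = \frac{7997}{2} + \frac{727 \sqrt{3}}{2}$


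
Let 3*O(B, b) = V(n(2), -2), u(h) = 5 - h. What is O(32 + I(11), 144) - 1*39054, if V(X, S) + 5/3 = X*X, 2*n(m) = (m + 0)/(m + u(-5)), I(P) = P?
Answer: -16871567/432 ≈ -39055.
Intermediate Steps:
n(m) = m/(2*(10 + m)) (n(m) = ((m + 0)/(m + (5 - 1*(-5))))/2 = (m/(m + (5 + 5)))/2 = (m/(m + 10))/2 = (m/(10 + m))/2 = m/(2*(10 + m)))
V(X, S) = -5/3 + X² (V(X, S) = -5/3 + X*X = -5/3 + X²)
O(B, b) = -239/432 (O(B, b) = (-5/3 + ((½)*2/(10 + 2))²)/3 = (-5/3 + ((½)*2/12)²)/3 = (-5/3 + ((½)*2*(1/12))²)/3 = (-5/3 + (1/12)²)/3 = (-5/3 + 1/144)/3 = (⅓)*(-239/144) = -239/432)
O(32 + I(11), 144) - 1*39054 = -239/432 - 1*39054 = -239/432 - 39054 = -16871567/432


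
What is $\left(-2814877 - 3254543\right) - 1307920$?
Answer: $-7377340$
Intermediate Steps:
$\left(-2814877 - 3254543\right) - 1307920 = -6069420 - 1307920 = -7377340$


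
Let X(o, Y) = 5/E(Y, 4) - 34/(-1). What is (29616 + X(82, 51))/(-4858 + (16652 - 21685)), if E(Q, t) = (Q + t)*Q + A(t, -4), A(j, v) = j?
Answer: -9254095/3087091 ≈ -2.9977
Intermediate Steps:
E(Q, t) = t + Q*(Q + t) (E(Q, t) = (Q + t)*Q + t = Q*(Q + t) + t = t + Q*(Q + t))
X(o, Y) = 34 + 5/(4 + Y**2 + 4*Y) (X(o, Y) = 5/(4 + Y**2 + Y*4) - 34/(-1) = 5/(4 + Y**2 + 4*Y) - 34*(-1) = 5/(4 + Y**2 + 4*Y) + 34 = 34 + 5/(4 + Y**2 + 4*Y))
(29616 + X(82, 51))/(-4858 + (16652 - 21685)) = (29616 + (141 + 34*51**2 + 136*51)/(4 + 51**2 + 4*51))/(-4858 + (16652 - 21685)) = (29616 + (141 + 34*2601 + 6936)/(4 + 2601 + 204))/(-4858 - 5033) = (29616 + (141 + 88434 + 6936)/2809)/(-9891) = (29616 + (1/2809)*95511)*(-1/9891) = (29616 + 95511/2809)*(-1/9891) = (83286855/2809)*(-1/9891) = -9254095/3087091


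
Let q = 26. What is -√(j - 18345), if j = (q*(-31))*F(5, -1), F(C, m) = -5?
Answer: -I*√14315 ≈ -119.65*I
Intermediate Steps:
j = 4030 (j = (26*(-31))*(-5) = -806*(-5) = 4030)
-√(j - 18345) = -√(4030 - 18345) = -√(-14315) = -I*√14315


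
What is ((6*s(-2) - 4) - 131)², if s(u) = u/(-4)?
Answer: 17424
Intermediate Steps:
s(u) = -u/4 (s(u) = u*(-¼) = -u/4)
((6*s(-2) - 4) - 131)² = ((6*(-¼*(-2)) - 4) - 131)² = ((6*(½) - 4) - 131)² = ((3 - 4) - 131)² = (-1 - 131)² = (-132)² = 17424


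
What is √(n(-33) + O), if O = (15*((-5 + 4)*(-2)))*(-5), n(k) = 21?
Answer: I*√129 ≈ 11.358*I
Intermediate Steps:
O = -150 (O = (15*(-1*(-2)))*(-5) = (15*2)*(-5) = 30*(-5) = -150)
√(n(-33) + O) = √(21 - 150) = √(-129) = I*√129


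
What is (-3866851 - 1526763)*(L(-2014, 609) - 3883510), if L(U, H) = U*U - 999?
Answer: -926013406818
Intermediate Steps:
L(U, H) = -999 + U² (L(U, H) = U² - 999 = -999 + U²)
(-3866851 - 1526763)*(L(-2014, 609) - 3883510) = (-3866851 - 1526763)*((-999 + (-2014)²) - 3883510) = -5393614*((-999 + 4056196) - 3883510) = -5393614*(4055197 - 3883510) = -5393614*171687 = -926013406818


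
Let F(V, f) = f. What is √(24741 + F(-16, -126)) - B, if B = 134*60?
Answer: -8040 + 3*√2735 ≈ -7883.1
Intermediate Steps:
B = 8040
√(24741 + F(-16, -126)) - B = √(24741 - 126) - 1*8040 = √24615 - 8040 = 3*√2735 - 8040 = -8040 + 3*√2735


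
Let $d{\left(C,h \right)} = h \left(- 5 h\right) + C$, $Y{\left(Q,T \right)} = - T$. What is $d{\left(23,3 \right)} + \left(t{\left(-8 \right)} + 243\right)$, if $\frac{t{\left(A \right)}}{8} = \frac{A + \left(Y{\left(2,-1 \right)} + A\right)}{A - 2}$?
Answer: $233$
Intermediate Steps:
$d{\left(C,h \right)} = C - 5 h^{2}$ ($d{\left(C,h \right)} = - 5 h^{2} + C = C - 5 h^{2}$)
$t{\left(A \right)} = \frac{8 \left(1 + 2 A\right)}{-2 + A}$ ($t{\left(A \right)} = 8 \frac{A + \left(\left(-1\right) \left(-1\right) + A\right)}{A - 2} = 8 \frac{A + \left(1 + A\right)}{-2 + A} = 8 \frac{1 + 2 A}{-2 + A} = \frac{8 \left(1 + 2 A\right)}{-2 + A}$)
$d{\left(23,3 \right)} + \left(t{\left(-8 \right)} + 243\right) = \left(23 - 5 \cdot 3^{2}\right) + \left(\frac{8 \left(1 + 2 \left(-8\right)\right)}{-2 - 8} + 243\right) = \left(23 - 45\right) + \left(\frac{8 \left(1 - 16\right)}{-10} + 243\right) = \left(23 - 45\right) + \left(8 \left(- \frac{1}{10}\right) \left(-15\right) + 243\right) = -22 + \left(12 + 243\right) = -22 + 255 = 233$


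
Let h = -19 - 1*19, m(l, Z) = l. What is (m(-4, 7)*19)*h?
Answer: 2888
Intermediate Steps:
h = -38 (h = -19 - 19 = -38)
(m(-4, 7)*19)*h = -4*19*(-38) = -76*(-38) = 2888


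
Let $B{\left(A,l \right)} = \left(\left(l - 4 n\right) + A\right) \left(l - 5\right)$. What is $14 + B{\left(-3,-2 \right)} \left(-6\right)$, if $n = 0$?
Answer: $-196$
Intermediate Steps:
$B{\left(A,l \right)} = \left(-5 + l\right) \left(A + l\right)$ ($B{\left(A,l \right)} = \left(\left(l - 0\right) + A\right) \left(l - 5\right) = \left(\left(l + 0\right) + A\right) \left(-5 + l\right) = \left(l + A\right) \left(-5 + l\right) = \left(A + l\right) \left(-5 + l\right) = \left(-5 + l\right) \left(A + l\right)$)
$14 + B{\left(-3,-2 \right)} \left(-6\right) = 14 + \left(\left(-2\right)^{2} - -15 - -10 - -6\right) \left(-6\right) = 14 + \left(4 + 15 + 10 + 6\right) \left(-6\right) = 14 + 35 \left(-6\right) = 14 - 210 = -196$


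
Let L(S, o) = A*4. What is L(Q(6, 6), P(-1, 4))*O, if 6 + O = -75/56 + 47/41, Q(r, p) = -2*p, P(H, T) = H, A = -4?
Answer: 28438/287 ≈ 99.087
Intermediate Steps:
L(S, o) = -16 (L(S, o) = -4*4 = -16)
O = -14219/2296 (O = -6 + (-75/56 + 47/41) = -6 - 443/2296 = -14219/2296 ≈ -6.1929)
L(Q(6, 6), P(-1, 4))*O = -16*(-14219/2296) = 28438/287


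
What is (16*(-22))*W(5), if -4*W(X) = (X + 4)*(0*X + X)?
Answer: 3960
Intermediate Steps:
W(X) = -X*(4 + X)/4 (W(X) = -(X + 4)*(0*X + X)/4 = -(4 + X)*(0 + X)/4 = -(4 + X)*X/4 = -X*(4 + X)/4)
(16*(-22))*W(5) = (16*(-22))*(-1/4*5*(4 + 5)) = -(-88)*5*9 = -352*(-45/4) = 3960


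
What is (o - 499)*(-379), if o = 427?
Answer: 27288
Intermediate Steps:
(o - 499)*(-379) = (427 - 499)*(-379) = -72*(-379) = 27288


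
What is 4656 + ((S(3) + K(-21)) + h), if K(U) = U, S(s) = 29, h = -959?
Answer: 3705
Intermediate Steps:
4656 + ((S(3) + K(-21)) + h) = 4656 + ((29 - 21) - 959) = 4656 + (8 - 959) = 4656 - 951 = 3705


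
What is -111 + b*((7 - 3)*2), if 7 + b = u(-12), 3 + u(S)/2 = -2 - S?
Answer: -55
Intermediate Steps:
u(S) = -10 - 2*S (u(S) = -6 + 2*(-2 - S) = -6 + (-4 - 2*S) = -10 - 2*S)
b = 7 (b = -7 + (-10 - 2*(-12)) = -7 + (-10 + 24) = -7 + 14 = 7)
-111 + b*((7 - 3)*2) = -111 + 7*((7 - 3)*2) = -111 + 7*(4*2) = -111 + 7*8 = -111 + 56 = -55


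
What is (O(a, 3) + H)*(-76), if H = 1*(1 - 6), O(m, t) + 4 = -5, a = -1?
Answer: 1064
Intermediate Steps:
O(m, t) = -9 (O(m, t) = -4 - 5 = -9)
H = -5 (H = 1*(-5) = -5)
(O(a, 3) + H)*(-76) = (-9 - 5)*(-76) = -14*(-76) = 1064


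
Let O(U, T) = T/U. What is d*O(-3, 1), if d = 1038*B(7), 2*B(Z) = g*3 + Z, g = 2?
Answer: -2249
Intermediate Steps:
B(Z) = 3 + Z/2 (B(Z) = (2*3 + Z)/2 = (6 + Z)/2 = 3 + Z/2)
d = 6747 (d = 1038*(3 + (½)*7) = 1038*(3 + 7/2) = 1038*(13/2) = 6747)
d*O(-3, 1) = 6747*(1/(-3)) = 6747*(1*(-⅓)) = 6747*(-⅓) = -2249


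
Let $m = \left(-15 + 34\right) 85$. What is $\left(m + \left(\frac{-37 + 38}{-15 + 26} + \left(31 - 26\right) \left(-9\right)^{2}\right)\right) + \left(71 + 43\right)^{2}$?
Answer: $\frac{165177}{11} \approx 15016.0$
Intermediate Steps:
$m = 1615$ ($m = 19 \cdot 85 = 1615$)
$\left(m + \left(\frac{-37 + 38}{-15 + 26} + \left(31 - 26\right) \left(-9\right)^{2}\right)\right) + \left(71 + 43\right)^{2} = \left(1615 + \left(\frac{-37 + 38}{-15 + 26} + \left(31 - 26\right) \left(-9\right)^{2}\right)\right) + \left(71 + 43\right)^{2} = \left(1615 + \left(1 \cdot \frac{1}{11} + 5 \cdot 81\right)\right) + 114^{2} = \left(1615 + \left(1 \cdot \frac{1}{11} + 405\right)\right) + 12996 = \left(1615 + \left(\frac{1}{11} + 405\right)\right) + 12996 = \left(1615 + \frac{4456}{11}\right) + 12996 = \frac{22221}{11} + 12996 = \frac{165177}{11}$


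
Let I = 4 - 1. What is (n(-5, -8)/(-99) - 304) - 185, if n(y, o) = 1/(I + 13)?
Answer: -774577/1584 ≈ -489.00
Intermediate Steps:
I = 3
n(y, o) = 1/16 (n(y, o) = 1/(3 + 13) = 1/16)
(n(-5, -8)/(-99) - 304) - 185 = ((1/16)/(-99) - 304) - 185 = ((1/16)*(-1/99) - 304) - 185 = (-1/1584 - 304) - 185 = -481537/1584 - 185 = -774577/1584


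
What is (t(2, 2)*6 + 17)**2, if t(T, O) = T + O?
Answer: 1681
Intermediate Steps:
t(T, O) = O + T
(t(2, 2)*6 + 17)**2 = ((2 + 2)*6 + 17)**2 = (4*6 + 17)**2 = (24 + 17)**2 = 41**2 = 1681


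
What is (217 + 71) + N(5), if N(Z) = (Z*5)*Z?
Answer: 413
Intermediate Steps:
N(Z) = 5*Z**2 (N(Z) = (5*Z)*Z = 5*Z**2)
(217 + 71) + N(5) = (217 + 71) + 5*5**2 = 288 + 5*25 = 288 + 125 = 413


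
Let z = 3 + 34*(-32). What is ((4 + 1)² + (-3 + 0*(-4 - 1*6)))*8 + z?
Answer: -909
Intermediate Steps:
z = -1085 (z = 3 - 1088 = -1085)
((4 + 1)² + (-3 + 0*(-4 - 1*6)))*8 + z = ((4 + 1)² + (-3 + 0*(-4 - 1*6)))*8 - 1085 = (5² + (-3 + 0*(-4 - 6)))*8 - 1085 = (25 + (-3 + 0*(-10)))*8 - 1085 = (25 + (-3 + 0))*8 - 1085 = (25 - 3)*8 - 1085 = 22*8 - 1085 = 176 - 1085 = -909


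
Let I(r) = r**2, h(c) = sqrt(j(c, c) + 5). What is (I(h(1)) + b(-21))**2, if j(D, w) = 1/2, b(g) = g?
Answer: 961/4 ≈ 240.25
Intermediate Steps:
j(D, w) = 1/2
h(c) = sqrt(22)/2 (h(c) = sqrt(1/2 + 5) = sqrt(11/2) = sqrt(22)/2)
(I(h(1)) + b(-21))**2 = ((sqrt(22)/2)**2 - 21)**2 = (11/2 - 21)**2 = (-31/2)**2 = 961/4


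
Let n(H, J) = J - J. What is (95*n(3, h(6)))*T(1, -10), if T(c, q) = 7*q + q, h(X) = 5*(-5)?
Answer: 0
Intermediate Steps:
h(X) = -25
n(H, J) = 0
T(c, q) = 8*q
(95*n(3, h(6)))*T(1, -10) = (95*0)*(8*(-10)) = 0*(-80) = 0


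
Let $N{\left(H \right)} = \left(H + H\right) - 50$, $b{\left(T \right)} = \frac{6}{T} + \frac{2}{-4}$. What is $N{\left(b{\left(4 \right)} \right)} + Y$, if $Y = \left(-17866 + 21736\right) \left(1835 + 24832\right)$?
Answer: $103201242$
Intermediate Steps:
$b{\left(T \right)} = - \frac{1}{2} + \frac{6}{T}$ ($b{\left(T \right)} = \frac{6}{T} + 2 \left(- \frac{1}{4}\right) = \frac{6}{T} - \frac{1}{2} = - \frac{1}{2} + \frac{6}{T}$)
$N{\left(H \right)} = -50 + 2 H$ ($N{\left(H \right)} = 2 H - 50 = -50 + 2 H$)
$Y = 103201290$ ($Y = 3870 \cdot 26667 = 103201290$)
$N{\left(b{\left(4 \right)} \right)} + Y = \left(-50 + 2 \frac{12 - 4}{2 \cdot 4}\right) + 103201290 = \left(-50 + 2 \cdot \frac{1}{2} \cdot \frac{1}{4} \left(12 - 4\right)\right) + 103201290 = \left(-50 + 2 \cdot \frac{1}{2} \cdot \frac{1}{4} \cdot 8\right) + 103201290 = \left(-50 + 2 \cdot 1\right) + 103201290 = \left(-50 + 2\right) + 103201290 = -48 + 103201290 = 103201242$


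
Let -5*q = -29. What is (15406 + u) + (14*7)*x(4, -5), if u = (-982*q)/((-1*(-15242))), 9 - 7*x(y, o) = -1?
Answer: 592366091/38105 ≈ 15546.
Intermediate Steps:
q = 29/5 (q = -1/5*(-29) = 29/5 ≈ 5.8000)
x(y, o) = 10/7 (x(y, o) = 9/7 - 1/7*(-1) = 9/7 + 1/7 = 10/7)
u = -14239/38105 (u = (-982*29/5)/((-1*(-15242))) = -28478/5/15242 = -28478/5*1/15242 = -14239/38105 ≈ -0.37368)
(15406 + u) + (14*7)*x(4, -5) = (15406 - 14239/38105) + (14*7)*(10/7) = 587031391/38105 + 98*(10/7) = 587031391/38105 + 140 = 592366091/38105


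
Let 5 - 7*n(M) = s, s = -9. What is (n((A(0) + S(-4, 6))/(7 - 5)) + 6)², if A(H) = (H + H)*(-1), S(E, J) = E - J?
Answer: 64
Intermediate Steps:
A(H) = -2*H (A(H) = (2*H)*(-1) = -2*H)
n(M) = 2 (n(M) = 5/7 - ⅐*(-9) = 5/7 + 9/7 = 2)
(n((A(0) + S(-4, 6))/(7 - 5)) + 6)² = (2 + 6)² = 8² = 64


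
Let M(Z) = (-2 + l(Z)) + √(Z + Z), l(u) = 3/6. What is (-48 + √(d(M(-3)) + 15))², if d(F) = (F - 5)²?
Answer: (96 - √(60 + (13 - 2*I*√6)²))²/4 ≈ 1638.2 + 172.79*I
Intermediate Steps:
l(u) = ½ (l(u) = 3*(⅙) = ½)
M(Z) = -3/2 + √2*√Z (M(Z) = (-2 + ½) + √(Z + Z) = -3/2 + √(2*Z) = -3/2 + √2*√Z)
d(F) = (-5 + F)²
(-48 + √(d(M(-3)) + 15))² = (-48 + √((-5 + (-3/2 + √2*√(-3)))² + 15))² = (-48 + √((-5 + (-3/2 + √2*(I*√3)))² + 15))² = (-48 + √((-5 + (-3/2 + I*√6))² + 15))² = (-48 + √((-13/2 + I*√6)² + 15))² = (-48 + √(15 + (-13/2 + I*√6)²))²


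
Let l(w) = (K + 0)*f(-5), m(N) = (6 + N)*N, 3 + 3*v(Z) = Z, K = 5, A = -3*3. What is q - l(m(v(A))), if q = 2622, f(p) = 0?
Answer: 2622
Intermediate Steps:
A = -9
v(Z) = -1 + Z/3
m(N) = N*(6 + N)
l(w) = 0 (l(w) = (5 + 0)*0 = 5*0 = 0)
q - l(m(v(A))) = 2622 - 1*0 = 2622 + 0 = 2622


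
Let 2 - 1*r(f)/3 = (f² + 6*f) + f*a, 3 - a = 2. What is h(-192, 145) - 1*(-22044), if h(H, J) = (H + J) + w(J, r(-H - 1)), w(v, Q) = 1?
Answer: 21998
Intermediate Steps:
a = 1 (a = 3 - 1*2 = 3 - 2 = 1)
r(f) = 6 - 21*f - 3*f² (r(f) = 6 - 3*((f² + 6*f) + f*1) = 6 - 3*((f² + 6*f) + f) = 6 - 3*(f² + 7*f) = 6 + (-21*f - 3*f²) = 6 - 21*f - 3*f²)
h(H, J) = 1 + H + J (h(H, J) = (H + J) + 1 = 1 + H + J)
h(-192, 145) - 1*(-22044) = (1 - 192 + 145) - 1*(-22044) = -46 + 22044 = 21998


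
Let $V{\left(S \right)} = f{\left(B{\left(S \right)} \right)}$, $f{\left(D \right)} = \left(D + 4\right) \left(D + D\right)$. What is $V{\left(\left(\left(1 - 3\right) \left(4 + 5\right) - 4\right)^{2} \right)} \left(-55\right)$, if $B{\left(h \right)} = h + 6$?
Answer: $-26626600$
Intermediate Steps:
$B{\left(h \right)} = 6 + h$
$f{\left(D \right)} = 2 D \left(4 + D\right)$ ($f{\left(D \right)} = \left(4 + D\right) 2 D = 2 D \left(4 + D\right)$)
$V{\left(S \right)} = 2 \left(6 + S\right) \left(10 + S\right)$ ($V{\left(S \right)} = 2 \left(6 + S\right) \left(4 + \left(6 + S\right)\right) = 2 \left(6 + S\right) \left(10 + S\right)$)
$V{\left(\left(\left(1 - 3\right) \left(4 + 5\right) - 4\right)^{2} \right)} \left(-55\right) = 2 \left(6 + \left(\left(1 - 3\right) \left(4 + 5\right) - 4\right)^{2}\right) \left(10 + \left(\left(1 - 3\right) \left(4 + 5\right) - 4\right)^{2}\right) \left(-55\right) = 2 \left(6 + \left(\left(-2\right) 9 - 4\right)^{2}\right) \left(10 + \left(\left(-2\right) 9 - 4\right)^{2}\right) \left(-55\right) = 2 \left(6 + \left(-18 - 4\right)^{2}\right) \left(10 + \left(-18 - 4\right)^{2}\right) \left(-55\right) = 2 \left(6 + \left(-22\right)^{2}\right) \left(10 + \left(-22\right)^{2}\right) \left(-55\right) = 2 \left(6 + 484\right) \left(10 + 484\right) \left(-55\right) = 2 \cdot 490 \cdot 494 \left(-55\right) = 484120 \left(-55\right) = -26626600$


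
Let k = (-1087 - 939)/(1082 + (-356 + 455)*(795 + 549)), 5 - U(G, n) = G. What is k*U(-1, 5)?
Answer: -6078/67069 ≈ -0.090623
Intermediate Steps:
U(G, n) = 5 - G
k = -1013/67069 (k = -2026/(1082 + 99*1344) = -2026/(1082 + 133056) = -2026/134138 = -2026*1/134138 = -1013/67069 ≈ -0.015104)
k*U(-1, 5) = -1013*(5 - 1*(-1))/67069 = -1013*(5 + 1)/67069 = -1013/67069*6 = -6078/67069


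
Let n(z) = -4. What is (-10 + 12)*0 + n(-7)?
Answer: -4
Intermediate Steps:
(-10 + 12)*0 + n(-7) = (-10 + 12)*0 - 4 = 2*0 - 4 = 0 - 4 = -4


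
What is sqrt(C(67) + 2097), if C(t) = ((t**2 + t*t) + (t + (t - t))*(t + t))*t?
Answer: sqrt(1205149) ≈ 1097.8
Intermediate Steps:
C(t) = 4*t**3 (C(t) = ((t**2 + t**2) + (t + 0)*(2*t))*t = (2*t**2 + t*(2*t))*t = (2*t**2 + 2*t**2)*t = (4*t**2)*t = 4*t**3)
sqrt(C(67) + 2097) = sqrt(4*67**3 + 2097) = sqrt(4*300763 + 2097) = sqrt(1203052 + 2097) = sqrt(1205149)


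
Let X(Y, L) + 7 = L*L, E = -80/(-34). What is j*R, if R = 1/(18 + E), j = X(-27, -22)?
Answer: 8109/346 ≈ 23.436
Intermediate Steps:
E = 40/17 (E = -80*(-1/34) = 40/17 ≈ 2.3529)
X(Y, L) = -7 + L**2 (X(Y, L) = -7 + L*L = -7 + L**2)
j = 477 (j = -7 + (-22)**2 = -7 + 484 = 477)
R = 17/346 (R = 1/(18 + 40/17) = 1/(346/17) = 17/346 ≈ 0.049133)
j*R = 477*(17/346) = 8109/346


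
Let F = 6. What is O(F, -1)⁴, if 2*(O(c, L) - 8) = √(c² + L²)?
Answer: (16 + √37)⁴/16 ≈ 14863.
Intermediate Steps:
O(c, L) = 8 + √(L² + c²)/2 (O(c, L) = 8 + √(c² + L²)/2 = 8 + √(L² + c²)/2)
O(F, -1)⁴ = (8 + √((-1)² + 6²)/2)⁴ = (8 + √(1 + 36)/2)⁴ = (8 + √37/2)⁴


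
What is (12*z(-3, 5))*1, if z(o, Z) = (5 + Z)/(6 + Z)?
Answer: 120/11 ≈ 10.909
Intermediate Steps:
z(o, Z) = (5 + Z)/(6 + Z)
(12*z(-3, 5))*1 = (12*((5 + 5)/(6 + 5)))*1 = (12*(10/11))*1 = (120/11)*1 = 120/11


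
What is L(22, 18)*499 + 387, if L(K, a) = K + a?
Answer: 20347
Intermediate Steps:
L(22, 18)*499 + 387 = (22 + 18)*499 + 387 = 40*499 + 387 = 19960 + 387 = 20347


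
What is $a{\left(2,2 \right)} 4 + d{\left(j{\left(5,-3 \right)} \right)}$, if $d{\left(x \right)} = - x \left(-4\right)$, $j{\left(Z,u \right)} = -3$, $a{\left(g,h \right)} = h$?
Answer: $-4$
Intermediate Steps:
$d{\left(x \right)} = 4 x$ ($d{\left(x \right)} = - \left(-4\right) x = 4 x$)
$a{\left(2,2 \right)} 4 + d{\left(j{\left(5,-3 \right)} \right)} = 2 \cdot 4 + 4 \left(-3\right) = 8 - 12 = -4$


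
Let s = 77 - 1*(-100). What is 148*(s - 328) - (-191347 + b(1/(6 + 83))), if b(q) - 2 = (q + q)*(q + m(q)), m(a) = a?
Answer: 1338625233/7921 ≈ 1.6900e+5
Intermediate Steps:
s = 177 (s = 77 + 100 = 177)
b(q) = 2 + 4*q**2 (b(q) = 2 + (q + q)*(q + q) = 2 + (2*q)*(2*q) = 2 + 4*q**2)
148*(s - 328) - (-191347 + b(1/(6 + 83))) = 148*(177 - 328) - (-191347 + (2 + 4*(1/(6 + 83))**2)) = 148*(-151) - (-191347 + (2 + 4*(1/89)**2)) = -22348 - (-191347 + (2 + 4*(1/89)**2)) = -22348 - (-191347 + (2 + 4*(1/7921))) = -22348 - (-191347 + (2 + 4/7921)) = -22348 - (-191347 + 15846/7921) = -22348 - 1*(-1515643741/7921) = -22348 + 1515643741/7921 = 1338625233/7921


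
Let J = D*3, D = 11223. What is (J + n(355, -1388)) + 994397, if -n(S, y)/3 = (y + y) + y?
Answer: 1040558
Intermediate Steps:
n(S, y) = -9*y (n(S, y) = -3*((y + y) + y) = -3*(2*y + y) = -9*y)
J = 33669 (J = 11223*3 = 33669)
(J + n(355, -1388)) + 994397 = (33669 - 9*(-1388)) + 994397 = (33669 + 12492) + 994397 = 46161 + 994397 = 1040558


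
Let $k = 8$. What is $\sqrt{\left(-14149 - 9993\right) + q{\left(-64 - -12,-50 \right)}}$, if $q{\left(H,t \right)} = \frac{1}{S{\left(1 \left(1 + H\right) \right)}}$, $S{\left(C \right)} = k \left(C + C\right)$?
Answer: $\frac{i \sqrt{1004693523}}{204} \approx 155.38 i$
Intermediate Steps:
$S{\left(C \right)} = 16 C$ ($S{\left(C \right)} = 8 \left(C + C\right) = 8 \cdot 2 C = 16 C$)
$q{\left(H,t \right)} = \frac{1}{16 + 16 H}$ ($q{\left(H,t \right)} = \frac{1}{16 \cdot 1 \left(1 + H\right)} = \frac{1}{16 \left(1 + H\right)} = \frac{1}{16 + 16 H}$)
$\sqrt{\left(-14149 - 9993\right) + q{\left(-64 - -12,-50 \right)}} = \sqrt{\left(-14149 - 9993\right) + \frac{1}{16 \left(1 - 52\right)}} = \sqrt{\left(-14149 - 9993\right) + \frac{1}{16 \left(1 + \left(-64 + 12\right)\right)}} = \sqrt{-24142 + \frac{1}{16 \left(1 - 52\right)}} = \sqrt{-24142 + \frac{1}{16 \left(-51\right)}} = \sqrt{-24142 + \frac{1}{16} \left(- \frac{1}{51}\right)} = \sqrt{-24142 - \frac{1}{816}} = \sqrt{- \frac{19699873}{816}} = \frac{i \sqrt{1004693523}}{204}$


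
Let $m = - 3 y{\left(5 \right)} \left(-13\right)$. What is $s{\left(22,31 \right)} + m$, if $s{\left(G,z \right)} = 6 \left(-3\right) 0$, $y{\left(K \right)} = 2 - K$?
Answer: $-117$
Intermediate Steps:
$s{\left(G,z \right)} = 0$ ($s{\left(G,z \right)} = \left(-18\right) 0 = 0$)
$m = -117$ ($m = - 3 \left(2 - 5\right) \left(-13\right) = \left(-3\right) \left(-3\right) \left(-13\right) = 9 \left(-13\right) = -117$)
$s{\left(22,31 \right)} + m = 0 - 117 = -117$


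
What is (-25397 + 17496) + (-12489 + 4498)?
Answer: -15892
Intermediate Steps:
(-25397 + 17496) + (-12489 + 4498) = -7901 - 7991 = -15892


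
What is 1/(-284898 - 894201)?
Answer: -1/1179099 ≈ -8.4811e-7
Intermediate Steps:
1/(-284898 - 894201) = 1/(-1179099) = -1/1179099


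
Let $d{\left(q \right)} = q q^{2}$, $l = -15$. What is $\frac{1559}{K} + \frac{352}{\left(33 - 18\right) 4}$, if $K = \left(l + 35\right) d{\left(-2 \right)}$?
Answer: $- \frac{1861}{480} \approx -3.8771$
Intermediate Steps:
$d{\left(q \right)} = q^{3}$
$K = -160$ ($K = \left(-15 + 35\right) \left(-2\right)^{3} = 20 \left(-8\right) = -160$)
$\frac{1559}{K} + \frac{352}{\left(33 - 18\right) 4} = \frac{1559}{-160} + \frac{352}{\left(33 - 18\right) 4} = 1559 \left(- \frac{1}{160}\right) + \frac{352}{15 \cdot 4} = - \frac{1559}{160} + \frac{352}{60} = - \frac{1559}{160} + 352 \cdot \frac{1}{60} = - \frac{1559}{160} + \frac{88}{15} = - \frac{1861}{480}$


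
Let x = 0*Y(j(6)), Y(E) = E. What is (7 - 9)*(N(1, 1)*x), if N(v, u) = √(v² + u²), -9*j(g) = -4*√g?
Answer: 0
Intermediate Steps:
j(g) = 4*√g/9 (j(g) = -(-4)*√g/9 = 4*√g/9)
N(v, u) = √(u² + v²)
x = 0 (x = 0*(4*√6/9) = 0)
(7 - 9)*(N(1, 1)*x) = (7 - 9)*(√(1² + 1²)*0) = -2*√(1 + 1)*0 = -2*√2*0 = -2*0 = 0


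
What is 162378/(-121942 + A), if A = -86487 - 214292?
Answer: -18042/46969 ≈ -0.38413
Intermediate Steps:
A = -300779
162378/(-121942 + A) = 162378/(-121942 - 300779) = 162378/(-422721) = 162378*(-1/422721) = -18042/46969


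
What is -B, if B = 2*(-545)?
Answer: 1090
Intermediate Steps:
B = -1090
-B = -1*(-1090) = 1090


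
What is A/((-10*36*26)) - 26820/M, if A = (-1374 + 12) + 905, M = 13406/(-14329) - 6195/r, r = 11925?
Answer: 2859688862806679/155148055920 ≈ 18432.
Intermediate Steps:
M = -16575647/11391555 (M = 13406/(-14329) - 6195/11925 = 13406*(-1/14329) - 6195*1/11925 = -13406/14329 - 413/795 = -16575647/11391555 ≈ -1.4551)
A = -457 (A = -1362 + 905 = -457)
A/((-10*36*26)) - 26820/M = -457/(-10*36*26) - 26820/(-16575647/11391555) = -457/((-360*26)) - 26820*(-11391555/16575647) = -457/(-9360) + 305521505100/16575647 = -457*(-1/9360) + 305521505100/16575647 = 457/9360 + 305521505100/16575647 = 2859688862806679/155148055920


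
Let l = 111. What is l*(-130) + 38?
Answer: -14392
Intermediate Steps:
l*(-130) + 38 = 111*(-130) + 38 = -14430 + 38 = -14392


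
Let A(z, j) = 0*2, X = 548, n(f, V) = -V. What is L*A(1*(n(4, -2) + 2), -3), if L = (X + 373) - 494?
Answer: 0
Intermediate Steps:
A(z, j) = 0
L = 427 (L = (548 + 373) - 494 = 921 - 494 = 427)
L*A(1*(n(4, -2) + 2), -3) = 427*0 = 0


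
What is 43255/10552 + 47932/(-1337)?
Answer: -447946529/14108024 ≈ -31.751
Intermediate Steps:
43255/10552 + 47932/(-1337) = 43255*(1/10552) + 47932*(-1/1337) = 43255/10552 - 47932/1337 = -447946529/14108024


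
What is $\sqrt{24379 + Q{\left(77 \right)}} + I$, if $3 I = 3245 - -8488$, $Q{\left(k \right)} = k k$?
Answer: $3911 + 2 \sqrt{7577} \approx 4085.1$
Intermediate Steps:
$Q{\left(k \right)} = k^{2}$
$I = 3911$ ($I = \frac{3245 - -8488}{3} = \frac{3245 + 8488}{3} = \frac{1}{3} \cdot 11733 = 3911$)
$\sqrt{24379 + Q{\left(77 \right)}} + I = \sqrt{24379 + 77^{2}} + 3911 = \sqrt{24379 + 5929} + 3911 = \sqrt{30308} + 3911 = 2 \sqrt{7577} + 3911 = 3911 + 2 \sqrt{7577}$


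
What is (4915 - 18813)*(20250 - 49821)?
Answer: 410977758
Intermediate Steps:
(4915 - 18813)*(20250 - 49821) = -13898*(-29571) = 410977758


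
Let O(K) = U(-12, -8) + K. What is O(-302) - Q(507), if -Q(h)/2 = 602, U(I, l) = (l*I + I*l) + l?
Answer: 1086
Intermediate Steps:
U(I, l) = l + 2*I*l (U(I, l) = (I*l + I*l) + l = 2*I*l + l = l + 2*I*l)
Q(h) = -1204 (Q(h) = -2*602 = -1204)
O(K) = 184 + K (O(K) = -8*(1 + 2*(-12)) + K = -8*(1 - 24) + K = -8*(-23) + K = 184 + K)
O(-302) - Q(507) = (184 - 302) - 1*(-1204) = -118 + 1204 = 1086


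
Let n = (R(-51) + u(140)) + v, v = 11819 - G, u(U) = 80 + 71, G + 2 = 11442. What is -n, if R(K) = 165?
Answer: -695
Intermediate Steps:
G = 11440 (G = -2 + 11442 = 11440)
u(U) = 151
v = 379 (v = 11819 - 1*11440 = 11819 - 11440 = 379)
n = 695 (n = (165 + 151) + 379 = 316 + 379 = 695)
-n = -1*695 = -695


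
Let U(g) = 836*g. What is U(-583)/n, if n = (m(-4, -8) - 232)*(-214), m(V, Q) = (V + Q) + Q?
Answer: -121847/13482 ≈ -9.0378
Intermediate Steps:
m(V, Q) = V + 2*Q (m(V, Q) = (Q + V) + Q = V + 2*Q)
n = 53928 (n = ((-4 + 2*(-8)) - 232)*(-214) = ((-4 - 16) - 232)*(-214) = (-20 - 232)*(-214) = -252*(-214) = 53928)
U(-583)/n = (836*(-583))/53928 = -487388*1/53928 = -121847/13482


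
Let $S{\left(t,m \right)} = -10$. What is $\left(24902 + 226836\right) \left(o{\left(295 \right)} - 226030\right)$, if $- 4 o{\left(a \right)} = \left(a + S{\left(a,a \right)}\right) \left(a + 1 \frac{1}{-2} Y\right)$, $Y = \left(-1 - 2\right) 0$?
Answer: $- \frac{124383116455}{2} \approx -6.2192 \cdot 10^{10}$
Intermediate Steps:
$Y = 0$ ($Y = \left(-3\right) 0 = 0$)
$o{\left(a \right)} = - \frac{a \left(-10 + a\right)}{4}$ ($o{\left(a \right)} = - \frac{\left(a - 10\right) \left(a + 1 \frac{1}{-2} \cdot 0\right)}{4} = - \frac{\left(-10 + a\right) \left(a + 1 \left(- \frac{1}{2}\right) 0\right)}{4} = - \frac{\left(-10 + a\right) \left(a - 0\right)}{4} = - \frac{\left(-10 + a\right) \left(a + 0\right)}{4} = - \frac{\left(-10 + a\right) a}{4} = - \frac{a \left(-10 + a\right)}{4}$)
$\left(24902 + 226836\right) \left(o{\left(295 \right)} - 226030\right) = \left(24902 + 226836\right) \left(\frac{1}{4} \cdot 295 \left(10 - 295\right) - 226030\right) = 251738 \left(\frac{1}{4} \cdot 295 \left(10 - 295\right) - 226030\right) = 251738 \left(\frac{1}{4} \cdot 295 \left(-285\right) - 226030\right) = 251738 \left(- \frac{84075}{4} - 226030\right) = 251738 \left(- \frac{988195}{4}\right) = - \frac{124383116455}{2}$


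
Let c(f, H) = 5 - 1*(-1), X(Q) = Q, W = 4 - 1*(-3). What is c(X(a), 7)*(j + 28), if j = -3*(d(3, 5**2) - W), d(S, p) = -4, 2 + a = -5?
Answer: 366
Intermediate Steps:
a = -7 (a = -2 - 5 = -7)
W = 7 (W = 4 + 3 = 7)
c(f, H) = 6 (c(f, H) = 5 + 1 = 6)
j = 33 (j = -3*(-4 - 1*7) = -3*(-4 - 7) = -3*(-11) = 33)
c(X(a), 7)*(j + 28) = 6*(33 + 28) = 6*61 = 366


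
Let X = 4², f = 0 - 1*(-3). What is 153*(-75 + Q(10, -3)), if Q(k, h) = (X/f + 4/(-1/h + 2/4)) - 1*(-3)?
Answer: -47328/5 ≈ -9465.6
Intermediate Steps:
f = 3 (f = 0 + 3 = 3)
X = 16
Q(k, h) = 25/3 + 4/(½ - 1/h) (Q(k, h) = (16/3 + 4/(-1/h + 2/4)) - 1*(-3) = (16*(⅓) + 4/(-1/h + 2*(¼))) + 3 = (16/3 + 4/(-1/h + ½)) + 3 = (16/3 + 4/(½ - 1/h)) + 3 = 25/3 + 4/(½ - 1/h))
153*(-75 + Q(10, -3)) = 153*(-75 + (-50 + 49*(-3))/(3*(-2 - 3))) = 153*(-75 + (⅓)*(-50 - 147)/(-5)) = 153*(-75 + (⅓)*(-⅕)*(-197)) = 153*(-75 + 197/15) = 153*(-928/15) = -47328/5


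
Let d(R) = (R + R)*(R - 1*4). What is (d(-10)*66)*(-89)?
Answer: -1644720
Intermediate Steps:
d(R) = 2*R*(-4 + R) (d(R) = (2*R)*(R - 4) = (2*R)*(-4 + R) = 2*R*(-4 + R))
(d(-10)*66)*(-89) = ((2*(-10)*(-4 - 10))*66)*(-89) = ((2*(-10)*(-14))*66)*(-89) = (280*66)*(-89) = 18480*(-89) = -1644720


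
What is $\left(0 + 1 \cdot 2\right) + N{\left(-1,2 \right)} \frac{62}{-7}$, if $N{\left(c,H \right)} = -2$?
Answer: $\frac{138}{7} \approx 19.714$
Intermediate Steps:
$\left(0 + 1 \cdot 2\right) + N{\left(-1,2 \right)} \frac{62}{-7} = \left(0 + 1 \cdot 2\right) - 2 \frac{62}{-7} = \left(0 + 2\right) - 2 \cdot 62 \left(- \frac{1}{7}\right) = 2 - - \frac{124}{7} = 2 + \frac{124}{7} = \frac{138}{7}$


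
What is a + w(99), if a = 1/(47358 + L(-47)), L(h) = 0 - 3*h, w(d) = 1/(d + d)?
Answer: 15899/3134934 ≈ 0.0050716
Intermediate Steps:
w(d) = 1/(2*d)
L(h) = -3*h
a = 1/47499 (a = 1/(47358 - 3*(-47)) = 1/(47358 + 141) = 1/47499 ≈ 2.1053e-5)
a + w(99) = 1/47499 + (½)/99 = 1/47499 + (½)*(1/99) = 1/47499 + 1/198 = 15899/3134934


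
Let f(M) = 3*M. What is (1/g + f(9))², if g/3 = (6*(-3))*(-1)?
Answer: 2128681/2916 ≈ 730.00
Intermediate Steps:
g = 54 (g = 3*((6*(-3))*(-1)) = 3*(-18*(-1)) = 3*18 = 54)
(1/g + f(9))² = (1/54 + 3*9)² = (1/54 + 27)² = (1459/54)² = 2128681/2916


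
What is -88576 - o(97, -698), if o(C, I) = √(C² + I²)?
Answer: -88576 - √496613 ≈ -89281.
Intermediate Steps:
-88576 - o(97, -698) = -88576 - √(97² + (-698)²) = -88576 - √(9409 + 487204) = -88576 - √496613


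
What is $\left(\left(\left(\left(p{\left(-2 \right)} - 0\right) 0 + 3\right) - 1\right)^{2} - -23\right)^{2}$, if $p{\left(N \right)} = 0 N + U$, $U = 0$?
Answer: $729$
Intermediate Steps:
$p{\left(N \right)} = 0$ ($p{\left(N \right)} = 0 N + 0 = 0 + 0 = 0$)
$\left(\left(\left(\left(p{\left(-2 \right)} - 0\right) 0 + 3\right) - 1\right)^{2} - -23\right)^{2} = \left(\left(\left(\left(0 - 0\right) 0 + 3\right) - 1\right)^{2} - -23\right)^{2} = \left(\left(\left(\left(0 + 0\right) 0 + 3\right) - 1\right)^{2} + 23\right)^{2} = \left(\left(\left(0 \cdot 0 + 3\right) - 1\right)^{2} + 23\right)^{2} = \left(\left(\left(0 + 3\right) - 1\right)^{2} + 23\right)^{2} = \left(\left(3 - 1\right)^{2} + 23\right)^{2} = \left(2^{2} + 23\right)^{2} = \left(4 + 23\right)^{2} = 27^{2} = 729$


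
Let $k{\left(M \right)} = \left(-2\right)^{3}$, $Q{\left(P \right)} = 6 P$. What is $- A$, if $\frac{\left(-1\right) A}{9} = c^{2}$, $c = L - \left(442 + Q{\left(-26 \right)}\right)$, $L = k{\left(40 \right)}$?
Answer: $777924$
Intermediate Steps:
$k{\left(M \right)} = -8$
$L = -8$
$c = -294$ ($c = -8 - \left(442 + 6 \left(-26\right)\right) = -8 - 286 = -294$)
$A = -777924$ ($A = - 9 \left(-294\right)^{2} = \left(-9\right) 86436 = -777924$)
$- A = \left(-1\right) \left(-777924\right) = 777924$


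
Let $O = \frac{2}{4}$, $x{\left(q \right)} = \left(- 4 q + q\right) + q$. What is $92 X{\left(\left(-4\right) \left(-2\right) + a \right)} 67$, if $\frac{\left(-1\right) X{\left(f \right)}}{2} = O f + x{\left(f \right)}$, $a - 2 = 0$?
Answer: $184920$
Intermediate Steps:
$a = 2$ ($a = 2 + 0 = 2$)
$x{\left(q \right)} = - 2 q$ ($x{\left(q \right)} = - 3 q + q = - 2 q$)
$O = \frac{1}{2}$ ($O = 2 \cdot \frac{1}{4} = \frac{1}{2} \approx 0.5$)
$X{\left(f \right)} = 3 f$ ($X{\left(f \right)} = - 2 \left(\frac{f}{2} - 2 f\right) = - 2 \left(- \frac{3 f}{2}\right) = 3 f$)
$92 X{\left(\left(-4\right) \left(-2\right) + a \right)} 67 = 92 \cdot 3 \left(\left(-4\right) \left(-2\right) + 2\right) 67 = 92 \cdot 3 \left(8 + 2\right) 67 = 92 \cdot 3 \cdot 10 \cdot 67 = 92 \cdot 30 \cdot 67 = 2760 \cdot 67 = 184920$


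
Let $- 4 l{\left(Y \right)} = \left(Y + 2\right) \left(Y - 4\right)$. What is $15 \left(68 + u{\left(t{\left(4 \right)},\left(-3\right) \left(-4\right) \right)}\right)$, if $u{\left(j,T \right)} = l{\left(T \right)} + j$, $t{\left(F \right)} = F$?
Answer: $660$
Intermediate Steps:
$l{\left(Y \right)} = - \frac{\left(-4 + Y\right) \left(2 + Y\right)}{4}$ ($l{\left(Y \right)} = - \frac{\left(Y + 2\right) \left(Y - 4\right)}{4} = - \frac{\left(2 + Y\right) \left(-4 + Y\right)}{4} = - \frac{\left(-4 + Y\right) \left(2 + Y\right)}{4}$)
$u{\left(j,T \right)} = 2 + j + \frac{T}{2} - \frac{T^{2}}{4}$ ($u{\left(j,T \right)} = \left(2 + \frac{T}{2} - \frac{T^{2}}{4}\right) + j = 2 + j + \frac{T}{2} - \frac{T^{2}}{4}$)
$15 \left(68 + u{\left(t{\left(4 \right)},\left(-3\right) \left(-4\right) \right)}\right) = 15 \left(68 + \left(2 + 4 + \frac{\left(-3\right) \left(-4\right)}{2} - \frac{\left(\left(-3\right) \left(-4\right)\right)^{2}}{4}\right)\right) = 15 \left(68 + \left(2 + 4 + \frac{1}{2} \cdot 12 - \frac{12^{2}}{4}\right)\right) = 15 \left(68 + \left(2 + 4 + 6 - 36\right)\right) = 15 \left(68 - 24\right) = 15 \cdot 44 = 660$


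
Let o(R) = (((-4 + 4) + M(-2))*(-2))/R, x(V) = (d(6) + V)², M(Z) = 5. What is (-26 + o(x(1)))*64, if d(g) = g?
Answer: -82176/49 ≈ -1677.1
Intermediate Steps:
x(V) = (6 + V)²
o(R) = -10/R (o(R) = (((-4 + 4) + 5)*(-2))/R = ((0 + 5)*(-2))/R = (5*(-2))/R = -10/R)
(-26 + o(x(1)))*64 = (-26 - 10/(6 + 1)²)*64 = (-26 - 10/(7²))*64 = (-26 - 10/49)*64 = -1284/49*64 = -82176/49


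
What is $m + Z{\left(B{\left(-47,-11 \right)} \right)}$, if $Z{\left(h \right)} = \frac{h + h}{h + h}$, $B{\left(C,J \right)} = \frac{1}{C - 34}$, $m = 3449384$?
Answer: $3449385$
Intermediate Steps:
$B{\left(C,J \right)} = \frac{1}{-34 + C}$
$Z{\left(h \right)} = 1$ ($Z{\left(h \right)} = \frac{2 h}{2 h} = 2 h \frac{1}{2 h} = 1$)
$m + Z{\left(B{\left(-47,-11 \right)} \right)} = 3449384 + 1 = 3449385$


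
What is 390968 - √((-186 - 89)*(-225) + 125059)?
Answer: 390968 - √186934 ≈ 3.9054e+5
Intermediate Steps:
390968 - √((-186 - 89)*(-225) + 125059) = 390968 - √(-275*(-225) + 125059) = 390968 - √(61875 + 125059) = 390968 - √186934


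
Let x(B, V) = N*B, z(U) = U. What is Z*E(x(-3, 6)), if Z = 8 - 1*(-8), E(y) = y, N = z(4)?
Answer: -192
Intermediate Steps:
N = 4
x(B, V) = 4*B
Z = 16 (Z = 8 + 8 = 16)
Z*E(x(-3, 6)) = 16*(4*(-3)) = 16*(-12) = -192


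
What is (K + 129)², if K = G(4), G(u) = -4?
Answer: 15625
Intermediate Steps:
K = -4
(K + 129)² = (-4 + 129)² = 125² = 15625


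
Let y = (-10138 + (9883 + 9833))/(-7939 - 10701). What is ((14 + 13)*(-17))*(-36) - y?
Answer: 154008469/9320 ≈ 16525.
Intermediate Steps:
y = -4789/9320 (y = (-10138 + 19716)/(-18640) = 9578*(-1/18640) = -4789/9320 ≈ -0.51384)
((14 + 13)*(-17))*(-36) - y = ((14 + 13)*(-17))*(-36) - 1*(-4789/9320) = (27*(-17))*(-36) + 4789/9320 = -459*(-36) + 4789/9320 = 16524 + 4789/9320 = 154008469/9320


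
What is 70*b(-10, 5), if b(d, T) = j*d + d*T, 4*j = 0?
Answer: -3500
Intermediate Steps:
j = 0 (j = (¼)*0 = 0)
b(d, T) = T*d (b(d, T) = 0*d + d*T = 0 + T*d = T*d)
70*b(-10, 5) = 70*(5*(-10)) = 70*(-50) = -3500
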